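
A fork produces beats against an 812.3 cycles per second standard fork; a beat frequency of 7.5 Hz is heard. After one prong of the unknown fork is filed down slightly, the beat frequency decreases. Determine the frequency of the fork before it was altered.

|f − 812.3| = 7.5, so the fork was at either 804.8 Hz or 819.8 Hz.
Filing a prong removes mass and raises the fork's frequency; the adjustment raises the fork's frequency.
The beat rate fell, so the adjustment moved the fork toward 812.3 Hz — it must have started below the reference.

804.8 Hz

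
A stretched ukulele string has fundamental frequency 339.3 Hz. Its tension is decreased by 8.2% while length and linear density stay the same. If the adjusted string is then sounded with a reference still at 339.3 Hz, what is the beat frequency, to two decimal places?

14.21 Hz

For a string, f ∝ √T, so the new frequency is 339.3·√0.918 = 325.0912 Hz.
f_beat = |325.0912 − 339.3| = 14.21 Hz.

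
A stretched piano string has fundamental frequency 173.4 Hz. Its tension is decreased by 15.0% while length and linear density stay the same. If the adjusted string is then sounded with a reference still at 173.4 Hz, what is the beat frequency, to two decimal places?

13.53 Hz

For a string, f ∝ √T, so the new frequency is 173.4·√0.850 = 159.8669 Hz.
f_beat = |159.8669 − 173.4| = 13.53 Hz.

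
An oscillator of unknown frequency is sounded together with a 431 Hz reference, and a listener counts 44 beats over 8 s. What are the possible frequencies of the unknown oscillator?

Beat frequency = 44/8 = 5.5 Hz.
|f − 431| = 5.5, so f = 431 ± 5.5.

425.5 Hz or 436.5 Hz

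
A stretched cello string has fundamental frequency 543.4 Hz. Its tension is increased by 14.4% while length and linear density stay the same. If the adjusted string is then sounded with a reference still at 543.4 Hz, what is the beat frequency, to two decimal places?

For a string, f ∝ √T, so the new frequency is 543.4·√1.144 = 581.2094 Hz.
f_beat = |581.2094 − 543.4| = 37.81 Hz.

37.81 Hz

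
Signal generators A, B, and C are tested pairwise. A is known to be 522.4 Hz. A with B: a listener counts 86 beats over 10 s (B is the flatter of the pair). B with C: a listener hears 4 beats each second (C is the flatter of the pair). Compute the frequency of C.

509.8 Hz

A–B: Beat frequency = 86/10 = 8.6 Hz.
B is below A, so f_B = 522.4 − 8.6 = 513.8 Hz.
C is below B, so f_C = 513.8 − 4 = 509.8 Hz.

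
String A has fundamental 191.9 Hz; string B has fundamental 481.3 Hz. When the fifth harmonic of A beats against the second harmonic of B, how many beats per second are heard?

Fifth harmonic of the first: 5·191.9 = 959.5 Hz.
Second harmonic of the second: 2·481.3 = 962.6 Hz.
f_beat = |959.5 − 962.6| = 3.1 Hz.

3.1 Hz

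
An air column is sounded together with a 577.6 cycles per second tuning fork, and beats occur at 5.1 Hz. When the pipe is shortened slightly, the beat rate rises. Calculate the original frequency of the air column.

582.7 Hz

|f − 577.6| = 5.1, so the air column was at either 572.5 Hz or 582.7 Hz.
A shorter pipe has a higher fundamental; the adjustment raises the air column's frequency.
The beat rate rose, so the adjustment moved the air column further from 577.6 Hz — it was already above the reference.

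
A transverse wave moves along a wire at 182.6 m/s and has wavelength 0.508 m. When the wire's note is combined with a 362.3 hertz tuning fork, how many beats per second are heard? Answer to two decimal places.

2.85 Hz

Source frequency f = v/λ = 182.6/0.508 = 359.4488 Hz.
f_beat = |359.4488 − 362.3| = 2.85 Hz.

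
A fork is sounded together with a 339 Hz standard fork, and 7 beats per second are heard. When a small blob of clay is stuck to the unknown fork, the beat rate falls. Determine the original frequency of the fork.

346 Hz

|f − 339| = 7, so the fork was at either 332 Hz or 346 Hz.
Adding mass to a fork lowers its frequency; the adjustment lowers the fork's frequency.
The beat rate fell, so the adjustment moved the fork toward 339 Hz — it must have started above the reference.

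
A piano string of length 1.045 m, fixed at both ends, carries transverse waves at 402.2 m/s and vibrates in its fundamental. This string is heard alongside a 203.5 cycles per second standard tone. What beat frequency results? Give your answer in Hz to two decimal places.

11.06 Hz

For a string fixed at both ends, f_n = n·v/(2L) = 1·402.2/(2·1.045) = 192.4402 Hz.
f_beat = |192.4402 − 203.5| = 11.06 Hz.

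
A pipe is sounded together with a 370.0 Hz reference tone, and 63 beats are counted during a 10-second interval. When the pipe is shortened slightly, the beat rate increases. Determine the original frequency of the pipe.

Beat frequency = 63/10 = 6.3 Hz.
|f − 370.0| = 6.3, so the pipe was at either 363.7 Hz or 376.3 Hz.
A shorter pipe has a higher fundamental; the adjustment raises the pipe's frequency.
The beat rate rose, so the adjustment moved the pipe further from 370.0 Hz — it was already above the reference.

376.3 Hz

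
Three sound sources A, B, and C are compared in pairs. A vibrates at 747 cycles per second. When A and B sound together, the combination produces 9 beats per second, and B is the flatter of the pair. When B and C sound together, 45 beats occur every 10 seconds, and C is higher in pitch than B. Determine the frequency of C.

B is below A, so f_B = 747 − 9 = 738 Hz.
B–C: Beat frequency = 45/10 = 4.5 Hz.
C is above B, so f_C = 738 + 4.5 = 742.5 Hz.

742.5 Hz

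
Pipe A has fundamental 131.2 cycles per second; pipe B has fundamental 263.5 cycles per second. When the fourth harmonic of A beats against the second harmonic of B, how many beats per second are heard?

Fourth harmonic of the first: 4·131.2 = 524.8 Hz.
Second harmonic of the second: 2·263.5 = 527.0 Hz.
f_beat = |524.8 − 527.0| = 2.2 Hz.

2.2 Hz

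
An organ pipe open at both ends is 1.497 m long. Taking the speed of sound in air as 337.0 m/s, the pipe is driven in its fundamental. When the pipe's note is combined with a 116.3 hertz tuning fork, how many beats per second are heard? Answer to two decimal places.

3.74 Hz

Open pipe: f_n = n·v/(2L) = 1·337.0/(2·1.497) = 112.5585 Hz.
f_beat = |112.5585 − 116.3| = 3.74 Hz.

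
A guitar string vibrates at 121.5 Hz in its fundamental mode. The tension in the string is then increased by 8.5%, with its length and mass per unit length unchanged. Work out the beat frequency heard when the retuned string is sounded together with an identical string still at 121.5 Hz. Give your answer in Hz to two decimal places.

For a string, f ∝ √T, so the new frequency is 121.5·√1.085 = 126.5584 Hz.
f_beat = |126.5584 − 121.5| = 5.06 Hz.

5.06 Hz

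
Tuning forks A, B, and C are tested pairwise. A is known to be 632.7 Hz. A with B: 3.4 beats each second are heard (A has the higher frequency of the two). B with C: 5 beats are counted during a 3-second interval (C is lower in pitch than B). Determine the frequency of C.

627.6333 Hz

B is below A, so f_B = 632.7 − 3.4 = 629.3 Hz.
B–C: Beat frequency = 5/3 = 1.6667 Hz.
C is below B, so f_C = 629.3 − 1.6667 = 627.6333 Hz.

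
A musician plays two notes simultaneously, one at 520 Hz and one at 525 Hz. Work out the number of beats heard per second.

Beats arise from superposition of two nearby frequencies; the beat rate is |f₁ − f₂|.
|520 − 525| = 5 Hz.

5 Hz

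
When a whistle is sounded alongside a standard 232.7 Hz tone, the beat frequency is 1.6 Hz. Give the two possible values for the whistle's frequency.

|f − 232.7| = 1.6, so f = 232.7 ± 1.6.

231.1 Hz or 234.3 Hz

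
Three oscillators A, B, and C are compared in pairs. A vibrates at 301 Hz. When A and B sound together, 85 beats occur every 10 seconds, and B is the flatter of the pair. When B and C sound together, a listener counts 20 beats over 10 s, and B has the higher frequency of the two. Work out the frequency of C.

290.5 Hz

A–B: Beat frequency = 85/10 = 8.5 Hz.
B is below A, so f_B = 301 − 8.5 = 292.5 Hz.
B–C: Beat frequency = 20/10 = 2 Hz.
C is below B, so f_C = 292.5 − 2 = 290.5 Hz.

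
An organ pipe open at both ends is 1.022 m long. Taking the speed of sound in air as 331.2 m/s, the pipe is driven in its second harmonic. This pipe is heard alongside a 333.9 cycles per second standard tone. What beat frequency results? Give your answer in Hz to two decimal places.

Open pipe: f_n = n·v/(2L) = 2·331.2/(2·1.022) = 324.0705 Hz.
f_beat = |324.0705 − 333.9| = 9.83 Hz.

9.83 Hz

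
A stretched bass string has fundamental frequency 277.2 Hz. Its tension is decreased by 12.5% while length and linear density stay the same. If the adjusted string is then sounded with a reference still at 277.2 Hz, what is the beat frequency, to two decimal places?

For a string, f ∝ √T, so the new frequency is 277.2·√0.875 = 259.2969 Hz.
f_beat = |259.2969 − 277.2| = 17.90 Hz.

17.90 Hz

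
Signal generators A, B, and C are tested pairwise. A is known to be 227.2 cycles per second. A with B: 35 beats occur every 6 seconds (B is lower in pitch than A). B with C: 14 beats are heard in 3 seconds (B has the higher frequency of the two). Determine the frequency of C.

A–B: Beat frequency = 35/6 = 5.8333 Hz.
B is below A, so f_B = 227.2 − 5.8333 = 221.3667 Hz.
B–C: Beat frequency = 14/3 = 4.6667 Hz.
C is below B, so f_C = 221.3667 − 4.6667 = 216.7 Hz.

216.7 Hz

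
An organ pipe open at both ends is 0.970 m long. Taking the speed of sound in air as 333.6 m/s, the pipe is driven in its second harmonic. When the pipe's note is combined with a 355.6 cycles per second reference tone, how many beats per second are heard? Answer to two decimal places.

11.68 Hz

Open pipe: f_n = n·v/(2L) = 2·333.6/(2·0.970) = 343.9175 Hz.
f_beat = |343.9175 − 355.6| = 11.68 Hz.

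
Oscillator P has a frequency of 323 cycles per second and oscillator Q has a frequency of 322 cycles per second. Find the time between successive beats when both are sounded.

f_beat = |323 − 322| = 1 Hz.
Beat period T = 1 / f_beat = 1 / 1 s.

1.000 s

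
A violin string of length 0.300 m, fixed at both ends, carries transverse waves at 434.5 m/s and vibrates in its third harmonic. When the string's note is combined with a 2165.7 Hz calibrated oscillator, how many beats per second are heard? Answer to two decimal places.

For a string fixed at both ends, f_n = n·v/(2L) = 3·434.5/(2·0.300) = 2172.5000 Hz.
f_beat = |2172.5000 − 2165.7| = 6.80 Hz.

6.80 Hz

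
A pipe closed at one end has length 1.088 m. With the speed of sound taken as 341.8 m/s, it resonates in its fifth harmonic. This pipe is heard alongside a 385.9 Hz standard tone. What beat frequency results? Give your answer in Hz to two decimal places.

6.79 Hz

Closed pipe (odd harmonics): f_n = n·v/(4L) = 5·341.8/(4·1.088) = 392.6930 Hz.
f_beat = |392.6930 − 385.9| = 6.79 Hz.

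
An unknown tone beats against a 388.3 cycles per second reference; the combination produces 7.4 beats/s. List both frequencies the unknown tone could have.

380.9 Hz or 395.7 Hz

|f − 388.3| = 7.4, so f = 388.3 ± 7.4.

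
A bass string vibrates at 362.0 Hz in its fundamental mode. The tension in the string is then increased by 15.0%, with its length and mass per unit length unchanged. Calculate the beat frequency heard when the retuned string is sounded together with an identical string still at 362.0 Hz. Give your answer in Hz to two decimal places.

For a string, f ∝ √T, so the new frequency is 362.0·√1.150 = 388.2018 Hz.
f_beat = |388.2018 − 362.0| = 26.20 Hz.

26.20 Hz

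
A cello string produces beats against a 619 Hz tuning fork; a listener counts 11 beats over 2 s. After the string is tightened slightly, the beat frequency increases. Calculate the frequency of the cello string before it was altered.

624.5 Hz

Beat frequency = 11/2 = 5.5 Hz.
|f − 619| = 5.5, so the cello string was at either 613.5 Hz or 624.5 Hz.
Increasing tension raises a string's frequency; the adjustment raises the cello string's frequency.
The beat rate rose, so the adjustment moved the cello string further from 619 Hz — it was already above the reference.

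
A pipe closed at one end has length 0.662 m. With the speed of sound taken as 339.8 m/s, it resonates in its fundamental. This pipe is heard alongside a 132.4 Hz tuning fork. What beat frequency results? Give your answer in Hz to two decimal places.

4.08 Hz

Closed pipe (odd harmonics): f_n = n·v/(4L) = 1·339.8/(4·0.662) = 128.3233 Hz.
f_beat = |128.3233 − 132.4| = 4.08 Hz.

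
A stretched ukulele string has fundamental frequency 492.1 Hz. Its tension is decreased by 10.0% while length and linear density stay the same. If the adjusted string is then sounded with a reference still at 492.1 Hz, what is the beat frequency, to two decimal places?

25.25 Hz

For a string, f ∝ √T, so the new frequency is 492.1·√0.900 = 466.8471 Hz.
f_beat = |466.8471 − 492.1| = 25.25 Hz.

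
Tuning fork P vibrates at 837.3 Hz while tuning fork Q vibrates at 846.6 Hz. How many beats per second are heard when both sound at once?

9.3 Hz

The beat frequency equals the magnitude of the frequency difference.
|837.3 − 846.6| = 9.3 Hz.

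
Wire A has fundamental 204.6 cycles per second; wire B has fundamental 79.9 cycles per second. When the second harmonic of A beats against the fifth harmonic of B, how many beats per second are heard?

9.7 Hz

Second harmonic of the first: 2·204.6 = 409.2 Hz.
Fifth harmonic of the second: 5·79.9 = 399.5 Hz.
f_beat = |409.2 − 399.5| = 9.7 Hz.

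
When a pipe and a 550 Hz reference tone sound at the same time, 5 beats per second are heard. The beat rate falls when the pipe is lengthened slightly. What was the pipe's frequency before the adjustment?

|f − 550| = 5, so the pipe was at either 545 Hz or 555 Hz.
A longer pipe has a lower fundamental; the adjustment lowers the pipe's frequency.
The beat rate fell, so the adjustment moved the pipe toward 550 Hz — it must have started above the reference.

555 Hz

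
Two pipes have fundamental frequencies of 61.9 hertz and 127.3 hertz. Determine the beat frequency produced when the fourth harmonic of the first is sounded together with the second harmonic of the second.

Fourth harmonic of the first: 4·61.9 = 247.6 Hz.
Second harmonic of the second: 2·127.3 = 254.6 Hz.
f_beat = |247.6 − 254.6| = 7.0 Hz.

7.0 Hz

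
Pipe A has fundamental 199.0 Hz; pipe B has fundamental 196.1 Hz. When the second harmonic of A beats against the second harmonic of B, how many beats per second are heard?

5.8 Hz

Second harmonic of the first: 2·199.0 = 398.0 Hz.
Second harmonic of the second: 2·196.1 = 392.2 Hz.
f_beat = |398.0 − 392.2| = 5.8 Hz.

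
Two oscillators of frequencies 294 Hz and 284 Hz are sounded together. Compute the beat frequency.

10 Hz

Beats arise from superposition of two nearby frequencies; the beat rate is |f₁ − f₂|.
|294 − 284| = 10 Hz.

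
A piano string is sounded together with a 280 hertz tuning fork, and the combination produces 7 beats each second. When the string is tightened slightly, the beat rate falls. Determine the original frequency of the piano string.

|f − 280| = 7, so the piano string was at either 273 Hz or 287 Hz.
Increasing tension raises a string's frequency; the adjustment raises the piano string's frequency.
The beat rate fell, so the adjustment moved the piano string toward 280 Hz — it must have started below the reference.

273 Hz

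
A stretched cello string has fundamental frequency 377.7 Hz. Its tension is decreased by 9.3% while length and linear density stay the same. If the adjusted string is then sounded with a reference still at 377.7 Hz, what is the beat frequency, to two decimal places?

For a string, f ∝ √T, so the new frequency is 377.7·√0.907 = 359.7084 Hz.
f_beat = |359.7084 − 377.7| = 17.99 Hz.

17.99 Hz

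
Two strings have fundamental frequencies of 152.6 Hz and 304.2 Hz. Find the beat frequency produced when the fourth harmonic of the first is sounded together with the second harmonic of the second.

2.0 Hz

Fourth harmonic of the first: 4·152.6 = 610.4 Hz.
Second harmonic of the second: 2·304.2 = 608.4 Hz.
f_beat = |610.4 − 608.4| = 2.0 Hz.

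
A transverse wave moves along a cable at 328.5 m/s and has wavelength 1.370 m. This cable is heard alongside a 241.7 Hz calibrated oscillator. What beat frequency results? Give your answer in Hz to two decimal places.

1.92 Hz

Source frequency f = v/λ = 328.5/1.370 = 239.7810 Hz.
f_beat = |239.7810 − 241.7| = 1.92 Hz.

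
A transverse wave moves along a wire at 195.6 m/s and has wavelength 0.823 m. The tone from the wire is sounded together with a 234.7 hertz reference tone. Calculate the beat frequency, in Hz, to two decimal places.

2.97 Hz

Source frequency f = v/λ = 195.6/0.823 = 237.6671 Hz.
f_beat = |237.6671 − 234.7| = 2.97 Hz.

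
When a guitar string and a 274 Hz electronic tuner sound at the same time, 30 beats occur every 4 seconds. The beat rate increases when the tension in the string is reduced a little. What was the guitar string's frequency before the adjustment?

266.5 Hz

Beat frequency = 30/4 = 7.5 Hz.
|f − 274| = 7.5, so the guitar string was at either 266.5 Hz or 281.5 Hz.
Lower tension means lower frequency; the adjustment lowers the guitar string's frequency.
The beat rate rose, so the adjustment moved the guitar string further from 274 Hz — it was already below the reference.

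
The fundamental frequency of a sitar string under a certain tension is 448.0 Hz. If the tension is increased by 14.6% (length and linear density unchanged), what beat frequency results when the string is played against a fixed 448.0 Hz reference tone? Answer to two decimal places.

31.59 Hz

For a string, f ∝ √T, so the new frequency is 448.0·√1.146 = 479.5902 Hz.
f_beat = |479.5902 − 448.0| = 31.59 Hz.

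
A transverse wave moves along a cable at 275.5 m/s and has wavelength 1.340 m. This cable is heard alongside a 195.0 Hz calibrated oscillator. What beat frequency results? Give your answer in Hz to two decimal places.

10.60 Hz

Source frequency f = v/λ = 275.5/1.340 = 205.5970 Hz.
f_beat = |205.5970 − 195.0| = 10.60 Hz.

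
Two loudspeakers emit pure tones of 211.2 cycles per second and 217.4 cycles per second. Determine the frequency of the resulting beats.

6.2 Hz

f_beat = |f₁ − f₂|.
|211.2 − 217.4| = 6.2 Hz.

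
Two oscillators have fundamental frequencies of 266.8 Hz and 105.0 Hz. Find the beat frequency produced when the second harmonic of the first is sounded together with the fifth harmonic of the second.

Second harmonic of the first: 2·266.8 = 533.6 Hz.
Fifth harmonic of the second: 5·105.0 = 525.0 Hz.
f_beat = |533.6 − 525.0| = 8.6 Hz.

8.6 Hz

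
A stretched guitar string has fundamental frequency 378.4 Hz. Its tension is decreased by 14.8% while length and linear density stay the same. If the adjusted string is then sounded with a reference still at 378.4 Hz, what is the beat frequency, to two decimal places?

For a string, f ∝ √T, so the new frequency is 378.4·√0.852 = 349.2778 Hz.
f_beat = |349.2778 − 378.4| = 29.12 Hz.

29.12 Hz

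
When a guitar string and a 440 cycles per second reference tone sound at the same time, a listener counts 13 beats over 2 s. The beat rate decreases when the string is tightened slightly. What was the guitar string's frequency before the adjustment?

433.5 Hz

Beat frequency = 13/2 = 6.5 Hz.
|f − 440| = 6.5, so the guitar string was at either 433.5 Hz or 446.5 Hz.
Increasing tension raises a string's frequency; the adjustment raises the guitar string's frequency.
The beat rate fell, so the adjustment moved the guitar string toward 440 Hz — it must have started below the reference.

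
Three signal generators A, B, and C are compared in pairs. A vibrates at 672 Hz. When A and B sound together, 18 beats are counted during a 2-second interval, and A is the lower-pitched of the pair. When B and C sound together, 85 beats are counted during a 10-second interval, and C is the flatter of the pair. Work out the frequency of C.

672.5 Hz

A–B: Beat frequency = 18/2 = 9 Hz.
B is above A, so f_B = 672 + 9 = 681 Hz.
B–C: Beat frequency = 85/10 = 8.5 Hz.
C is below B, so f_C = 681 − 8.5 = 672.5 Hz.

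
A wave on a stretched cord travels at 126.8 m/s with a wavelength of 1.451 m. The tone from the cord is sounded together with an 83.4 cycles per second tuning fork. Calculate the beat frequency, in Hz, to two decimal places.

3.99 Hz

Source frequency f = v/λ = 126.8/1.451 = 87.3880 Hz.
f_beat = |87.3880 − 83.4| = 3.99 Hz.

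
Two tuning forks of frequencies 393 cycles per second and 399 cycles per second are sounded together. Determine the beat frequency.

6 Hz

The beat frequency equals the magnitude of the frequency difference.
|393 − 399| = 6 Hz.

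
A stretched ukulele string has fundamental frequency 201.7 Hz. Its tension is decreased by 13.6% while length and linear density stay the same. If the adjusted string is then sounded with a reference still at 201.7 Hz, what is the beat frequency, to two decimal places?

For a string, f ∝ √T, so the new frequency is 201.7·√0.864 = 187.4834 Hz.
f_beat = |187.4834 − 201.7| = 14.22 Hz.

14.22 Hz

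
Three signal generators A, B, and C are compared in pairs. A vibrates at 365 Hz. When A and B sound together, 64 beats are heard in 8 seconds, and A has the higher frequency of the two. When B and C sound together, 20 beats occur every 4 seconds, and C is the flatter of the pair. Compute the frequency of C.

352 Hz

A–B: Beat frequency = 64/8 = 8 Hz.
B is below A, so f_B = 365 − 8 = 357 Hz.
B–C: Beat frequency = 20/4 = 5 Hz.
C is below B, so f_C = 357 − 5 = 352 Hz.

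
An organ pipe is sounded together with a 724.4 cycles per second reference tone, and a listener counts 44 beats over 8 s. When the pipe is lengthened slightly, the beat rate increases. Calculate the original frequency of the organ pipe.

Beat frequency = 44/8 = 5.5 Hz.
|f − 724.4| = 5.5, so the organ pipe was at either 718.9 Hz or 729.9 Hz.
A longer pipe has a lower fundamental; the adjustment lowers the organ pipe's frequency.
The beat rate rose, so the adjustment moved the organ pipe further from 724.4 Hz — it was already below the reference.

718.9 Hz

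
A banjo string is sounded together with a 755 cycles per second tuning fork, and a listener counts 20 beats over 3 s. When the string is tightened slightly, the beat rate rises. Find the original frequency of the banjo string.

Beat frequency = 20/3 = 6.6667 Hz.
|f − 755| = 6.6667, so the banjo string was at either 748.3333 Hz or 761.6667 Hz.
Increasing tension raises a string's frequency; the adjustment raises the banjo string's frequency.
The beat rate rose, so the adjustment moved the banjo string further from 755 Hz — it was already above the reference.

761.6667 Hz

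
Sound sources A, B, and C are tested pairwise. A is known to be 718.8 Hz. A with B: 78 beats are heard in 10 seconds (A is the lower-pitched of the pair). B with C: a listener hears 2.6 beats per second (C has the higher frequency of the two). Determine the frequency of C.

A–B: Beat frequency = 78/10 = 7.8 Hz.
B is above A, so f_B = 718.8 + 7.8 = 726.6 Hz.
C is above B, so f_C = 726.6 + 2.6 = 729.2 Hz.

729.2 Hz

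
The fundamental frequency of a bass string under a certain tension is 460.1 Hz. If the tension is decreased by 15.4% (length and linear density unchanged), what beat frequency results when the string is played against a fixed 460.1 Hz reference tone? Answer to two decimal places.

36.91 Hz

For a string, f ∝ √T, so the new frequency is 460.1·√0.846 = 423.1920 Hz.
f_beat = |423.1920 − 460.1| = 36.91 Hz.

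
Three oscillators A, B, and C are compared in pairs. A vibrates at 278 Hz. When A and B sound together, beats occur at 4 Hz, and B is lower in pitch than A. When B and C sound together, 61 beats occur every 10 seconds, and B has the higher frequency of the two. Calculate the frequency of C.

267.9 Hz

B is below A, so f_B = 278 − 4 = 274 Hz.
B–C: Beat frequency = 61/10 = 6.1 Hz.
C is below B, so f_C = 274 − 6.1 = 267.9 Hz.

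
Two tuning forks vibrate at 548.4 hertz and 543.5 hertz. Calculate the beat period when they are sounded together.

0.204 s

f_beat = |548.4 − 543.5| = 4.9 Hz.
Beat period T = 1 / f_beat = 1 / 4.9 s.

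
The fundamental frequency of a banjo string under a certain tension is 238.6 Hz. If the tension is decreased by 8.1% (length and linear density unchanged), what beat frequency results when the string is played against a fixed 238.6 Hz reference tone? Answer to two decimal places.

For a string, f ∝ √T, so the new frequency is 238.6·√0.919 = 228.7327 Hz.
f_beat = |228.7327 − 238.6| = 9.87 Hz.

9.87 Hz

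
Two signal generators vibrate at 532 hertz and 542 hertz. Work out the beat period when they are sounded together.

f_beat = |532 − 542| = 10 Hz.
Beat period T = 1 / f_beat = 1 / 10 s.

0.100 s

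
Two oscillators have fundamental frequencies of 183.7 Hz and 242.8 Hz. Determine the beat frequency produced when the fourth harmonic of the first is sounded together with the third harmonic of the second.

6.4 Hz

Fourth harmonic of the first: 4·183.7 = 734.8 Hz.
Third harmonic of the second: 3·242.8 = 728.4 Hz.
f_beat = |734.8 − 728.4| = 6.4 Hz.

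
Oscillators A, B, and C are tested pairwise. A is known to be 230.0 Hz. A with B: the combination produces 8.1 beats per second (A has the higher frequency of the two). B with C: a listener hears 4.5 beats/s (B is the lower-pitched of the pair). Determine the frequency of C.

B is below A, so f_B = 230.0 − 8.1 = 221.9 Hz.
C is above B, so f_C = 221.9 + 4.5 = 226.4 Hz.

226.4 Hz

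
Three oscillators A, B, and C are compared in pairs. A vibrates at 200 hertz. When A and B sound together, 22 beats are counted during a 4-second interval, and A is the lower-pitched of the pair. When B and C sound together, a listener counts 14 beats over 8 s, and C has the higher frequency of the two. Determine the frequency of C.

207.25 Hz

A–B: Beat frequency = 22/4 = 5.5 Hz.
B is above A, so f_B = 200 + 5.5 = 205.5 Hz.
B–C: Beat frequency = 14/8 = 1.75 Hz.
C is above B, so f_C = 205.5 + 1.75 = 207.25 Hz.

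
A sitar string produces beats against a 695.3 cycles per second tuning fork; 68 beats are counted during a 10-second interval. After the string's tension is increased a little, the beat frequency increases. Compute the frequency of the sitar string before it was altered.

702.1 Hz

Beat frequency = 68/10 = 6.8 Hz.
|f − 695.3| = 6.8, so the sitar string was at either 688.5 Hz or 702.1 Hz.
Higher tension means higher frequency; the adjustment raises the sitar string's frequency.
The beat rate rose, so the adjustment moved the sitar string further from 695.3 Hz — it was already above the reference.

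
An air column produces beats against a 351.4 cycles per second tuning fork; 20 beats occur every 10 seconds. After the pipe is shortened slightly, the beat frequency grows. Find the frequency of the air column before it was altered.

353.4 Hz

Beat frequency = 20/10 = 2 Hz.
|f − 351.4| = 2, so the air column was at either 349.4 Hz or 353.4 Hz.
A shorter pipe has a higher fundamental; the adjustment raises the air column's frequency.
The beat rate rose, so the adjustment moved the air column further from 351.4 Hz — it was already above the reference.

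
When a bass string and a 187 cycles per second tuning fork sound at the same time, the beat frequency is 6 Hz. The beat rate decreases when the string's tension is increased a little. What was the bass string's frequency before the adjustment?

|f − 187| = 6, so the bass string was at either 181 Hz or 193 Hz.
Higher tension means higher frequency; the adjustment raises the bass string's frequency.
The beat rate fell, so the adjustment moved the bass string toward 187 Hz — it must have started below the reference.

181 Hz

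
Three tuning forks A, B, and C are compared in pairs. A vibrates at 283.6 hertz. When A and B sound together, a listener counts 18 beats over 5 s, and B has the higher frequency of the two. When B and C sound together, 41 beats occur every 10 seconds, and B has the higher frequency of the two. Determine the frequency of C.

283.1 Hz

A–B: Beat frequency = 18/5 = 3.6 Hz.
B is above A, so f_B = 283.6 + 3.6 = 287.2 Hz.
B–C: Beat frequency = 41/10 = 4.1 Hz.
C is below B, so f_C = 287.2 − 4.1 = 283.1 Hz.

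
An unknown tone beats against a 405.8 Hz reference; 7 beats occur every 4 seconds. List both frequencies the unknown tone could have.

Beat frequency = 7/4 = 1.75 Hz.
|f − 405.8| = 1.75, so f = 405.8 ± 1.75.

404.05 Hz or 407.55 Hz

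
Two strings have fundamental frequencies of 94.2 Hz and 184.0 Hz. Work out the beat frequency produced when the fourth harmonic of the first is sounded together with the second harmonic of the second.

Fourth harmonic of the first: 4·94.2 = 376.8 Hz.
Second harmonic of the second: 2·184.0 = 368.0 Hz.
f_beat = |376.8 − 368.0| = 8.8 Hz.

8.8 Hz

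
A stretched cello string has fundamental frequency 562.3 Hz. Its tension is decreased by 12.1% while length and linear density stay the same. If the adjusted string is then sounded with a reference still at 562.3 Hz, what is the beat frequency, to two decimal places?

For a string, f ∝ √T, so the new frequency is 562.3·√0.879 = 527.1844 Hz.
f_beat = |527.1844 − 562.3| = 35.12 Hz.

35.12 Hz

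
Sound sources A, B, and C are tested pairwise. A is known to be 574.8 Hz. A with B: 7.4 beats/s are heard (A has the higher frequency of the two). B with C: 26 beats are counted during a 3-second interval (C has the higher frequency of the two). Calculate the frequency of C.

576.0667 Hz

B is below A, so f_B = 574.8 − 7.4 = 567.4 Hz.
B–C: Beat frequency = 26/3 = 8.6667 Hz.
C is above B, so f_C = 567.4 + 8.6667 = 576.0667 Hz.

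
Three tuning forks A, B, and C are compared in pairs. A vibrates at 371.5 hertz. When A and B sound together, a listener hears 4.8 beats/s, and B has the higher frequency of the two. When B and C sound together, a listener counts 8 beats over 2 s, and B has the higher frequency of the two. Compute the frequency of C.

B is above A, so f_B = 371.5 + 4.8 = 376.3 Hz.
B–C: Beat frequency = 8/2 = 4 Hz.
C is below B, so f_C = 376.3 − 4 = 372.3 Hz.

372.3 Hz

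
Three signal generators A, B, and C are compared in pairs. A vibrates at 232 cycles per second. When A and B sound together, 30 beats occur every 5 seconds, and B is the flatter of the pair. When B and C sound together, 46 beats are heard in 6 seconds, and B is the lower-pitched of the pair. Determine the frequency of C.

233.6667 Hz

A–B: Beat frequency = 30/5 = 6 Hz.
B is below A, so f_B = 232 − 6 = 226 Hz.
B–C: Beat frequency = 46/6 = 7.6667 Hz.
C is above B, so f_C = 226 + 7.6667 = 233.6667 Hz.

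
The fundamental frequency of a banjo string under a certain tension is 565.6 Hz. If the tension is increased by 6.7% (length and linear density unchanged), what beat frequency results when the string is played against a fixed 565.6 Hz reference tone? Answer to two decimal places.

18.64 Hz

For a string, f ∝ √T, so the new frequency is 565.6·√1.067 = 584.2404 Hz.
f_beat = |584.2404 − 565.6| = 18.64 Hz.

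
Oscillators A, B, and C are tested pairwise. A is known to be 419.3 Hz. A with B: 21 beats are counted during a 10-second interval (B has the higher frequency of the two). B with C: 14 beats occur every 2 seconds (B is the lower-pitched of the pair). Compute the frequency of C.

A–B: Beat frequency = 21/10 = 2.1 Hz.
B is above A, so f_B = 419.3 + 2.1 = 421.4 Hz.
B–C: Beat frequency = 14/2 = 7 Hz.
C is above B, so f_C = 421.4 + 7 = 428.4 Hz.

428.4 Hz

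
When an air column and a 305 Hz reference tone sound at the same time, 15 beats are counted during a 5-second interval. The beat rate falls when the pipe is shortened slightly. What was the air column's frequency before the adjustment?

Beat frequency = 15/5 = 3 Hz.
|f − 305| = 3, so the air column was at either 302 Hz or 308 Hz.
A shorter pipe has a higher fundamental; the adjustment raises the air column's frequency.
The beat rate fell, so the adjustment moved the air column toward 305 Hz — it must have started below the reference.

302 Hz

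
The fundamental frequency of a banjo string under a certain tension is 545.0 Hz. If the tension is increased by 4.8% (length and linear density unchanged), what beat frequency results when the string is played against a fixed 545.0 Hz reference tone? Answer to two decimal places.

For a string, f ∝ √T, so the new frequency is 545.0·√1.048 = 557.9267 Hz.
f_beat = |557.9267 − 545.0| = 12.93 Hz.

12.93 Hz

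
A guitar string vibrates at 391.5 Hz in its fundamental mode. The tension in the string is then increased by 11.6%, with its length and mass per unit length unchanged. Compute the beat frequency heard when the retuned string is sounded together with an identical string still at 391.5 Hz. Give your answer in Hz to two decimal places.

For a string, f ∝ √T, so the new frequency is 391.5·√1.116 = 413.5841 Hz.
f_beat = |413.5841 − 391.5| = 22.08 Hz.

22.08 Hz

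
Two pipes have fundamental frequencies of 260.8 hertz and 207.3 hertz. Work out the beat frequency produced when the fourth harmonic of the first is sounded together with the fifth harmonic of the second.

Fourth harmonic of the first: 4·260.8 = 1043.2 Hz.
Fifth harmonic of the second: 5·207.3 = 1036.5 Hz.
f_beat = |1043.2 − 1036.5| = 6.7 Hz.

6.7 Hz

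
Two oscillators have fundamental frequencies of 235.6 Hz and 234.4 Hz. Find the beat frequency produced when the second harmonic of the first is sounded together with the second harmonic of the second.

2.4 Hz

Second harmonic of the first: 2·235.6 = 471.2 Hz.
Second harmonic of the second: 2·234.4 = 468.8 Hz.
f_beat = |471.2 − 468.8| = 2.4 Hz.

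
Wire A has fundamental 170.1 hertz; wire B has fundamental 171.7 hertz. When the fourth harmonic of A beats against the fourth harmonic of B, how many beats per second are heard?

6.4 Hz

Fourth harmonic of the first: 4·170.1 = 680.4 Hz.
Fourth harmonic of the second: 4·171.7 = 686.8 Hz.
f_beat = |680.4 − 686.8| = 6.4 Hz.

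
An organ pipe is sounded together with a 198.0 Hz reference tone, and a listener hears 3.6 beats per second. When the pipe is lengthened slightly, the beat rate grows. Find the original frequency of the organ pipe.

194.4 Hz

|f − 198.0| = 3.6, so the organ pipe was at either 194.4 Hz or 201.6 Hz.
A longer pipe has a lower fundamental; the adjustment lowers the organ pipe's frequency.
The beat rate rose, so the adjustment moved the organ pipe further from 198.0 Hz — it was already below the reference.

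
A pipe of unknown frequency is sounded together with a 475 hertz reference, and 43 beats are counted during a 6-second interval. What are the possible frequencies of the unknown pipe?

Beat frequency = 43/6 = 7.1667 Hz.
|f − 475| = 7.1667, so f = 475 ± 7.1667.

467.8333 Hz or 482.1667 Hz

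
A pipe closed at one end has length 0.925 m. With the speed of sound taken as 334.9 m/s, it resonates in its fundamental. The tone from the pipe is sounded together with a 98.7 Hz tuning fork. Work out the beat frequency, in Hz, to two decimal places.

8.19 Hz

Closed pipe (odd harmonics): f_n = n·v/(4L) = 1·334.9/(4·0.925) = 90.5135 Hz.
f_beat = |90.5135 − 98.7| = 8.19 Hz.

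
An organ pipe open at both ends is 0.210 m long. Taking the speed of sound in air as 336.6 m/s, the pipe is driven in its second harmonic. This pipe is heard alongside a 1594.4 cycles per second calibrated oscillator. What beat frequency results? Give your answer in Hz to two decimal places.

Open pipe: f_n = n·v/(2L) = 2·336.6/(2·0.210) = 1602.8571 Hz.
f_beat = |1602.8571 − 1594.4| = 8.46 Hz.

8.46 Hz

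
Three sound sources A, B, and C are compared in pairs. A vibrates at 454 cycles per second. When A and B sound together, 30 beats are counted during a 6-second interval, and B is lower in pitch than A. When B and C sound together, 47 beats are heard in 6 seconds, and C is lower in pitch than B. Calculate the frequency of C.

A–B: Beat frequency = 30/6 = 5 Hz.
B is below A, so f_B = 454 − 5 = 449 Hz.
B–C: Beat frequency = 47/6 = 7.8333 Hz.
C is below B, so f_C = 449 − 7.8333 = 441.1667 Hz.

441.1667 Hz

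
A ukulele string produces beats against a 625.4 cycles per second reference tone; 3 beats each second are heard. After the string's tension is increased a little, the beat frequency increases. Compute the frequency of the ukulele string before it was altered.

628.4 Hz

|f − 625.4| = 3, so the ukulele string was at either 622.4 Hz or 628.4 Hz.
Higher tension means higher frequency; the adjustment raises the ukulele string's frequency.
The beat rate rose, so the adjustment moved the ukulele string further from 625.4 Hz — it was already above the reference.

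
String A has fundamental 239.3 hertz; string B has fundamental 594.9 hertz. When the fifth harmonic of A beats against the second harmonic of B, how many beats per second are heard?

Fifth harmonic of the first: 5·239.3 = 1196.5 Hz.
Second harmonic of the second: 2·594.9 = 1189.8 Hz.
f_beat = |1196.5 − 1189.8| = 6.7 Hz.

6.7 Hz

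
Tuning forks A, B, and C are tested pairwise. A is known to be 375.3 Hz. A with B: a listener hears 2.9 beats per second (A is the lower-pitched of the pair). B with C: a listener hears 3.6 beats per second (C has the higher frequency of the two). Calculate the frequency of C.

B is above A, so f_B = 375.3 + 2.9 = 378.2 Hz.
C is above B, so f_C = 378.2 + 3.6 = 381.8 Hz.

381.8 Hz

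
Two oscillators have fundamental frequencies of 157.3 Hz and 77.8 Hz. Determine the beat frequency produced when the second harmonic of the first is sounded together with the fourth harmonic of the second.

3.4 Hz

Second harmonic of the first: 2·157.3 = 314.6 Hz.
Fourth harmonic of the second: 4·77.8 = 311.2 Hz.
f_beat = |314.6 − 311.2| = 3.4 Hz.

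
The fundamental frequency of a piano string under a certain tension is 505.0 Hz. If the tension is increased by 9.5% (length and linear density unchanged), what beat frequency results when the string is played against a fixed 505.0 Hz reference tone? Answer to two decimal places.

23.44 Hz

For a string, f ∝ √T, so the new frequency is 505.0·√1.095 = 528.4434 Hz.
f_beat = |528.4434 − 505.0| = 23.44 Hz.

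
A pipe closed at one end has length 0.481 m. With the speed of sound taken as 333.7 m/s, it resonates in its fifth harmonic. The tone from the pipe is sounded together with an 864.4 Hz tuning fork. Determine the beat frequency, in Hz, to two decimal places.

2.80 Hz

Closed pipe (odd harmonics): f_n = n·v/(4L) = 5·333.7/(4·0.481) = 867.2037 Hz.
f_beat = |867.2037 − 864.4| = 2.80 Hz.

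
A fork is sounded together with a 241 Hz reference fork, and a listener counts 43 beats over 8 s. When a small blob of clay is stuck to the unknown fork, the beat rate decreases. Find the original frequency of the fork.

Beat frequency = 43/8 = 5.375 Hz.
|f − 241| = 5.375, so the fork was at either 235.625 Hz or 246.375 Hz.
Adding mass to a fork lowers its frequency; the adjustment lowers the fork's frequency.
The beat rate fell, so the adjustment moved the fork toward 241 Hz — it must have started above the reference.

246.375 Hz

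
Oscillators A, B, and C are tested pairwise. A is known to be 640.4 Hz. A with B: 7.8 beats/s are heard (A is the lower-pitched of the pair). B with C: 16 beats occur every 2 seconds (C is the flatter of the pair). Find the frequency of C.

640.2 Hz

B is above A, so f_B = 640.4 + 7.8 = 648.2 Hz.
B–C: Beat frequency = 16/2 = 8 Hz.
C is below B, so f_C = 648.2 − 8 = 640.2 Hz.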